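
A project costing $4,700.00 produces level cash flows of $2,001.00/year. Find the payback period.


Formula: Payback = investment / annual cash flow
Substituting: Payback = $4,700.00 / $2,001.00
Payback = 2.3488 years

2.3488 years


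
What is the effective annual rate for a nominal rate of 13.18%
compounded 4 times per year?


Formula: EAR = (1 + r/m)^m - 1
Period rate: r/m = 0.1318 / 4 = 0.03295
Compounding: (1 + 0.03295)^4 = 1.138458
EAR = 1.138458 - 1 = 0.138458

0.138458


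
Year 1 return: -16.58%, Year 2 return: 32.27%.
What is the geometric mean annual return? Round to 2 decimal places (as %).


Formula: Geometric mean = ((1+r1)*(1+r2))^(1/2) - 1
Product: (1 + -0.1658) * (1 + 0.3227) = 0.8342 * 1.3227 = 1.103396
Square root: 1.103396^0.5 = 1.050427
Geometric mean = 1.050427 - 1 = 0.050427
As percentage: 5.04%

5.04%


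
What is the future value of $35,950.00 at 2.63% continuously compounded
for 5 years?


Formula: FV = P * e^(r*t)
Exponent: r*t = 0.0263 * 5 = 0.1315
e^(0.1315) = 1.140538
FV = $35,950.00 * 1.140538 = $41,002.34

$41,002.34


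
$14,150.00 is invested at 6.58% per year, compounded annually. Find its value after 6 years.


Formula: FV = P * (1 + r)^n
Substituting: FV = $14,150.00 * (1 + 0.0658)^6
Growth factor: (1.0658)^6 = 1.465731
FV = $14,150.00 * 1.465731 = $20,740.09

$20,740.09


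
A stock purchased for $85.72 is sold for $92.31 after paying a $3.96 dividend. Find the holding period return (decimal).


Formula: HPR = (P1 - P0 + D) / P0
Gain: $92.31 - $85.72 + $3.96 = $10.55
HPR = $10.55 / $85.72 = 0.1231

0.1231


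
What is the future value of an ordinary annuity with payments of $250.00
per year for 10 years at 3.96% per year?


Formula: FV = PMT * ((1+r)^n - 1) / r
Growth factor: (1 + 0.0396)^10 = 1.474561
Numerator: 1.474561 - 1 = 0.474561
FV = $250.00 * 0.474561 / 0.0396 = $2,995.97

$2,995.97


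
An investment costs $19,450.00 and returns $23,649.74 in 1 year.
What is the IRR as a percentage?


Formula: IRR = C1/C0 - 1
Substituting: IRR = $23,649.74 / $19,450.00 - 1
Ratio: 1.215925 - 1 = 0.215925
IRR = 21.5925%

21.5925%


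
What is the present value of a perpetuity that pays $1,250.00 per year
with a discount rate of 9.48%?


Formula: PV = C / r
Substituting: PV = $1,250.00 / 0.0948
PV = $13,185.65

$13,185.65


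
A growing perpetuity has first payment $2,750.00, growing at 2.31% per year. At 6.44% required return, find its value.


Formula: PV = C / (r - g)
Spread: r - g = 0.0644 - 0.0231 = 0.0413
Substituting: PV = $2,750.00 / 0.0413
PV = $66,585.96

$66,585.96


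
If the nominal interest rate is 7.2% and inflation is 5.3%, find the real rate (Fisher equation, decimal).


Formula: (1 + r_real) = (1 + r_nom) / (1 + inflation)
Substituting: (1 + r_real) = 1.072 / 1.053
(1 + r_real) = 1.018044
r_real = 1.018044 - 1 = 0.018044

0.018044


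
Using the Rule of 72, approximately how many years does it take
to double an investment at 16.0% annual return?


Formula: Years ≈ 72 / r
Substituting: Years ≈ 72 / 16.0
Years ≈ 4.5

4.5 years


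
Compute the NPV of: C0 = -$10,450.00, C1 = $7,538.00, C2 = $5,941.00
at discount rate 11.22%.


Formula: NPV = C0 + C1/(1+r) + C2/(1+r)^2
Discount C1: $7,538.00 / (1 + 0.1122) = $6,777.56
Discount C2: $5,941.00 / (1 + 0.1122)^2 = $4,802.79
NPV = -$10,450.00 + $6,777.56 + $4,802.79 = $1,130.35

$1,130.35


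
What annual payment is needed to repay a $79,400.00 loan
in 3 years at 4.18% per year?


Formula: PMT = PV * r / (1 - (1+r)^(-n))
Denominator: 1 - (1 + 0.0418)^(-3) = 0.115604
Numerator: $79,400.00 * 0.0418 = 3318.92
PMT = 3318.92 / 0.115604 = $28,709.47

$28,709.47


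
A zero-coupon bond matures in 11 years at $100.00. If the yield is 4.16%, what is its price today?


Formula: Price = FV / (1 + r)^n
Substituting: Price = $100.00 / (1 + 0.0416)^11
Discount factor: (1.0416)^11 = 1.565708
Price = $100.00 / 1.565708 = $63.87

$63.87


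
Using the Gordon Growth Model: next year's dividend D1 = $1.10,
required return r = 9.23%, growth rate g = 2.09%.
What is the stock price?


Formula: P = D1 / (r - g)
Spread: r - g = 0.0923 - 0.0209 = 0.0714
Substituting: P = $1.10 / 0.0714
P = $15.41

$15.41


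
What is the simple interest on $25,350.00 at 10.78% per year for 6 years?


Formula: I = P * r * t
Substituting: I = $25,350.00 * 0.1078 * 6
Step: I = $25,350.00 * 0.6468
I = $16,396.38

$16,396.38


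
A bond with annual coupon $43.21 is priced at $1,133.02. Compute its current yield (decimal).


Formula: Current yield = annual coupon / price
Substituting: CY = $43.21 / $1,133.02
CY = 0.038137

0.038137


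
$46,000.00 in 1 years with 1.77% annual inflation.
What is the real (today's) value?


Formula: Real value = nominal / (1 + inflation)^years
Price level: (1 + 0.0177)^1 = 1.0177
Real value = $46,000.00 / 1.0177 = $45,199.96

$45,199.96


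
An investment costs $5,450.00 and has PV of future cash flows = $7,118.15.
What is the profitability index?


Formula: PI = PV(cash flows) / initial investment
Substituting: PI = $7,118.15 / $5,450.00
PI = 1.3061

1.3061


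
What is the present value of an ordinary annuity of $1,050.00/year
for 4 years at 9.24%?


Formula: PV = PMT * (1 - (1+r)^(-n)) / r
Discount factor: (1 + 0.0924)^(-4) = 0.70222
Bracket: 1 - 0.70222 = 0.29778
PV = $1,050.00 * 0.29778 / 0.0924 = $3,383.86

$3,383.86


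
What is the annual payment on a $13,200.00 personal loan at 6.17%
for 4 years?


Formula: PMT = PV * r / (1 - (1+r)^(-n))
Denominator: 1 - (1 + 0.0617)^(-4) = 0.212967
Numerator: $13,200.00 * 0.0617 = 814.44
PMT = 814.44 / 0.212967 = $3,824.25

$3,824.25


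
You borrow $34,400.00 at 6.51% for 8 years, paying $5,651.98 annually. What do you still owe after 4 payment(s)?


Formula: Balance = PV*(1+r)^k - PMT*((1+r)^k - 1)/r
Growth: (1 + 0.0651)^4 = 1.28695
Accumulated factor: ((1+r)^k - 1)/r = 4.407828
Balance = $34,400.00 * 1.28695 - $5,651.98 * 4.407828
Balance = $19,358.11

$19,358.11


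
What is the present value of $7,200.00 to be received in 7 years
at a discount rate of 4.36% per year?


Formula: PV = FV / (1 + r)^n
Substituting: PV = $7,200.00 / (1 + 0.0436)^7
Discount factor: (1.0436)^7 = 1.348151
PV = $7,200.00 / 1.348151 = $5,340.65

$5,340.65


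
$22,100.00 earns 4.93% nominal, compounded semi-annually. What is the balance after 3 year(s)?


Formula: FV = P * (1 + r/m)^(m*t)
Period rate: r/m = 0.0493 / 2 = 0.02465
Total periods: m*t = 2 * 3 = 6
Growth factor: (1 + 0.02465)^6 = 1.157319
FV = $22,100.00 * 1.157319 = $25,576.76

$25,576.76


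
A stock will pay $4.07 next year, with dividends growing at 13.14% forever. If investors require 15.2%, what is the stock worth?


Formula: P = D1 / (r - g)
Spread: r - g = 0.152 - 0.1314 = 0.0206
Substituting: P = $4.07 / 0.0206
P = $197.57

$197.57


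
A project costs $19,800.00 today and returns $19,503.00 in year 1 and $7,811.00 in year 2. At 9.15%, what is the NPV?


Formula: NPV = C0 + C1/(1+r) + C2/(1+r)^2
Discount C1: $19,503.00 / (1 + 0.0915) = $17,868.07
Discount C2: $7,811.00 / (1 + 0.0915)^2 = $6,556.31
NPV = -$19,800.00 + $17,868.07 + $6,556.31 = $4,624.38

$4,624.38


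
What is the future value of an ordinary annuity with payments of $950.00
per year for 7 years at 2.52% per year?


Formula: FV = PMT * ((1+r)^n - 1) / r
Growth factor: (1 + 0.0252)^7 = 1.19031
Numerator: 1.19031 - 1 = 0.19031
FV = $950.00 * 0.19031 / 0.0252 = $7,174.40

$7,174.40


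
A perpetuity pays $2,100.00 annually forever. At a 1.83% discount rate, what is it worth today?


Formula: PV = C / r
Substituting: PV = $2,100.00 / 0.0183
PV = $114,754.10

$114,754.10


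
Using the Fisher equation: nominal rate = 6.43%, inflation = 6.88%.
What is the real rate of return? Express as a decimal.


Formula: (1 + r_real) = (1 + r_nom) / (1 + inflation)
Substituting: (1 + r_real) = 1.0643 / 1.0688
(1 + r_real) = 0.99579
r_real = 0.99579 - 1 = -0.00421

-0.00421


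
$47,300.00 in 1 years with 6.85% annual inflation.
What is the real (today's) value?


Formula: Real value = nominal / (1 + inflation)^years
Price level: (1 + 0.0685)^1 = 1.0685
Real value = $47,300.00 / 1.0685 = $44,267.66

$44,267.66


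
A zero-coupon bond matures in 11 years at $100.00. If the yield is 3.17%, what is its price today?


Formula: Price = FV / (1 + r)^n
Substituting: Price = $100.00 / (1 + 0.0317)^11
Discount factor: (1.0317)^11 = 1.409574
Price = $100.00 / 1.409574 = $70.94

$70.94


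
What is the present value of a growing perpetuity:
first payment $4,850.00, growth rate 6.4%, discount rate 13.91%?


Formula: PV = C / (r - g)
Spread: r - g = 0.1391 - 0.064 = 0.0751
Substituting: PV = $4,850.00 / 0.0751
PV = $64,580.56

$64,580.56


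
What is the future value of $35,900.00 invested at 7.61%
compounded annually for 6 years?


Formula: FV = P * (1 + r)^n
Substituting: FV = $35,900.00 * (1 + 0.0761)^6
Growth factor: (1.0761)^6 = 1.552801
FV = $35,900.00 * 1.552801 = $55,745.55

$55,745.55


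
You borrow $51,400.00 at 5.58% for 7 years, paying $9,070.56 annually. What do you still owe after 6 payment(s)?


Formula: Balance = PV*(1+r)^k - PMT*((1+r)^k - 1)/r
Growth: (1 + 0.0558)^6 = 1.385128
Accumulated factor: ((1+r)^k - 1)/r = 6.901938
Balance = $51,400.00 * 1.385128 - $9,070.56 * 6.901938
Balance = $8,591.15

$8,591.15


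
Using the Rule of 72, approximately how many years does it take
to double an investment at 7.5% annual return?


Formula: Years ≈ 72 / r
Substituting: Years ≈ 72 / 7.5
Years ≈ 9.6

9.6 years


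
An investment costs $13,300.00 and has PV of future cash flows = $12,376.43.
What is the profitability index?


Formula: PI = PV(cash flows) / initial investment
Substituting: PI = $12,376.43 / $13,300.00
PI = 0.9306

0.9306


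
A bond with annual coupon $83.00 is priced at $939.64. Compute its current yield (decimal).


Formula: Current yield = annual coupon / price
Substituting: CY = $83.00 / $939.64
CY = 0.088332

0.088332


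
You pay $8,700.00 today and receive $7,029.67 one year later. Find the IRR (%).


Formula: IRR = C1/C0 - 1
Substituting: IRR = $7,029.67 / $8,700.00 - 1
Ratio: 0.808008 - 1 = -0.191992
IRR = -19.1992%

-19.1992%


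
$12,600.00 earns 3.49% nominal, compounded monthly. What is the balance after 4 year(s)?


Formula: FV = P * (1 + r/m)^(m*t)
Period rate: r/m = 0.0349 / 12 = 0.002908
Total periods: m*t = 12 * 4 = 48
Growth factor: (1 + 0.002908)^48 = 1.149581
FV = $12,600.00 * 1.149581 = $14,484.72

$14,484.72


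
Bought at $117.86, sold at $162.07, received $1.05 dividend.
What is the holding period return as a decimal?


Formula: HPR = (P1 - P0 + D) / P0
Gain: $162.07 - $117.86 + $1.05 = $45.26
HPR = $45.26 / $117.86 = 0.384

0.384


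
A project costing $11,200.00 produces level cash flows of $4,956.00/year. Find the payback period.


Formula: Payback = investment / annual cash flow
Substituting: Payback = $11,200.00 / $4,956.00
Payback = 2.2599 years

2.2599 years


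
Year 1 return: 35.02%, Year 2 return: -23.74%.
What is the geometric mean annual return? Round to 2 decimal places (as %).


Formula: Geometric mean = ((1+r1)*(1+r2))^(1/2) - 1
Product: (1 + 0.3502) * (1 + -0.2374) = 1.3502 * 0.7626 = 1.029663
Square root: 1.029663^0.5 = 1.014723
Geometric mean = 1.014723 - 1 = 0.014723
As percentage: 1.47%

1.47%


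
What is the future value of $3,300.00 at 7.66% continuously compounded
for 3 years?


Formula: FV = P * e^(r*t)
Exponent: r*t = 0.0766 * 3 = 0.2298
e^(0.2298) = 1.258348
FV = $3,300.00 * 1.258348 = $4,152.55

$4,152.55


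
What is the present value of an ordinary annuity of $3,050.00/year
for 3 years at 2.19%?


Formula: PV = PMT * (1 - (1+r)^(-n)) / r
Discount factor: (1 + 0.0219)^(-3) = 0.937076
Bracket: 1 - 0.937076 = 0.062924
PV = $3,050.00 * 0.062924 / 0.0219 = $8,763.39

$8,763.39


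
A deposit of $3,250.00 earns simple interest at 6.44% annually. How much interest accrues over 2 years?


Formula: I = P * r * t
Substituting: I = $3,250.00 * 0.0644 * 2
Step: I = $3,250.00 * 0.1288
I = $418.60

$418.60


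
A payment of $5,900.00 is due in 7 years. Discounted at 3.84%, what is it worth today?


Formula: PV = FV / (1 + r)^n
Substituting: PV = $5,900.00 / (1 + 0.0384)^7
Discount factor: (1.0384)^7 = 1.301825
PV = $5,900.00 / 1.301825 = $4,532.10

$4,532.10


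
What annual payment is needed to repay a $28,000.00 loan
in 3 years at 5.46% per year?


Formula: PMT = PV * r / (1 - (1+r)^(-n))
Denominator: 1 - (1 + 0.0546)^(-3) = 0.147417
Numerator: $28,000.00 * 0.0546 = 1528.8
PMT = 1528.8 / 0.147417 = $10,370.59

$10,370.59


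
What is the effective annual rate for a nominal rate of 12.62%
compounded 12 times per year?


Formula: EAR = (1 + r/m)^m - 1
Period rate: r/m = 0.1262 / 12 = 0.010517
Compounding: (1 + 0.010517)^12 = 1.133762
EAR = 1.133762 - 1 = 0.133762

0.133762


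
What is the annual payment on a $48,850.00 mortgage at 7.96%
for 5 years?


Formula: PMT = PV * r / (1 - (1+r)^(-n))
Denominator: 1 - (1 + 0.0796)^(-5) = 0.318155
Numerator: $48,850.00 * 0.0796 = 3888.46
PMT = 3888.46 / 0.318155 = $12,221.90

$12,221.90


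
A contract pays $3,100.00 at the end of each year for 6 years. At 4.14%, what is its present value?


Formula: PV = PMT * (1 - (1+r)^(-n)) / r
Discount factor: (1 + 0.0414)^(-6) = 0.783961
Bracket: 1 - 0.783961 = 0.216039
PV = $3,100.00 * 0.216039 / 0.0414 = $16,176.82

$16,176.82


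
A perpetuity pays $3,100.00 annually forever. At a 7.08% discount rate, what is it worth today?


Formula: PV = C / r
Substituting: PV = $3,100.00 / 0.0708
PV = $43,785.31

$43,785.31


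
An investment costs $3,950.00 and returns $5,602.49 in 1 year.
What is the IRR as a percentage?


Formula: IRR = C1/C0 - 1
Substituting: IRR = $5,602.49 / $3,950.00 - 1
Ratio: 1.418352 - 1 = 0.418352
IRR = 41.8352%

41.8352%


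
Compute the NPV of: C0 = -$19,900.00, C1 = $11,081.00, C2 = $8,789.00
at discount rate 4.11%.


Formula: NPV = C0 + C1/(1+r) + C2/(1+r)^2
Discount C1: $11,081.00 / (1 + 0.0411) = $10,643.55
Discount C2: $8,789.00 / (1 + 0.0411)^2 = $8,108.76
NPV = -$19,900.00 + $10,643.55 + $8,108.76 = -$1,147.69

-$1,147.69


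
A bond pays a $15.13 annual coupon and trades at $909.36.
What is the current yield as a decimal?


Formula: Current yield = annual coupon / price
Substituting: CY = $15.13 / $909.36
CY = 0.016638

0.016638


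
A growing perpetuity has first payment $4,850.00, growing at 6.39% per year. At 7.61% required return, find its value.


Formula: PV = C / (r - g)
Spread: r - g = 0.0761 - 0.0639 = 0.0122
Substituting: PV = $4,850.00 / 0.0122
PV = $397,540.98

$397,540.98


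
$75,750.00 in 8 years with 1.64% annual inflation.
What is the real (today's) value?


Formula: Real value = nominal / (1 + inflation)^years
Price level: (1 + 0.0164)^8 = 1.138983
Real value = $75,750.00 / 1.138983 = $66,506.70

$66,506.70


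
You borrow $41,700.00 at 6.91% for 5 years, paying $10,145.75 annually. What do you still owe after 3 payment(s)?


Formula: Balance = PV*(1+r)^k - PMT*((1+r)^k - 1)/r
Growth: (1 + 0.0691)^3 = 1.221954
Accumulated factor: ((1+r)^k - 1)/r = 3.212075
Balance = $41,700.00 * 1.221954 - $10,145.75 * 3.212075
Balance = $18,366.59

$18,366.59


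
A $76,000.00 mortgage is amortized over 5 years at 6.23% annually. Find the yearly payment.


Formula: PMT = PV * r / (1 - (1+r)^(-n))
Denominator: 1 - (1 + 0.0623)^(-5) = 0.260796
Numerator: $76,000.00 * 0.0623 = 4734.8
PMT = 4734.8 / 0.260796 = $18,155.16

$18,155.16


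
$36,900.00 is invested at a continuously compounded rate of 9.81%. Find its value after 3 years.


Formula: FV = P * e^(r*t)
Exponent: r*t = 0.0981 * 3 = 0.2943
e^(0.2943) = 1.342186
FV = $36,900.00 * 1.342186 = $49,526.68

$49,526.68


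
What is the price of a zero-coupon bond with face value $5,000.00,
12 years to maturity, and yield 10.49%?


Formula: Price = FV / (1 + r)^n
Substituting: Price = $5,000.00 / (1 + 0.1049)^12
Discount factor: (1.1049)^12 = 3.310363
Price = $5,000.00 / 3.310363 = $1,510.41

$1,510.41


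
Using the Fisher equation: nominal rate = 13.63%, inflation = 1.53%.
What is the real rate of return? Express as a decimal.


Formula: (1 + r_real) = (1 + r_nom) / (1 + inflation)
Substituting: (1 + r_real) = 1.1363 / 1.0153
(1 + r_real) = 1.119177
r_real = 1.119177 - 1 = 0.119177

0.119177


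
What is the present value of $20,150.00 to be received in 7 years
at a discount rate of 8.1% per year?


Formula: PV = FV / (1 + r)^n
Substituting: PV = $20,150.00 / (1 + 0.081)^7
Discount factor: (1.081)^7 = 1.724963
PV = $20,150.00 / 1.724963 = $11,681.41

$11,681.41


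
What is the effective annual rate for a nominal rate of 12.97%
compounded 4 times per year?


Formula: EAR = (1 + r/m)^m - 1
Period rate: r/m = 0.1297 / 4 = 0.032425
Compounding: (1 + 0.032425)^4 = 1.136146
EAR = 1.136146 - 1 = 0.136146

0.136146


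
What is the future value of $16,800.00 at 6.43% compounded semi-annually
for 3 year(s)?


Formula: FV = P * (1 + r/m)^(m*t)
Period rate: r/m = 0.0643 / 2 = 0.03215
Total periods: m*t = 2 * 3 = 6
Growth factor: (1 + 0.03215)^6 = 1.209085
FV = $16,800.00 * 1.209085 = $20,312.63

$20,312.63


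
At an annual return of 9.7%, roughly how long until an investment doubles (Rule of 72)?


Formula: Years ≈ 72 / r
Substituting: Years ≈ 72 / 9.7
Years ≈ 7.4

7.4 years


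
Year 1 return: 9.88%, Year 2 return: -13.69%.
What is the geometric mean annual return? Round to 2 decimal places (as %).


Formula: Geometric mean = ((1+r1)*(1+r2))^(1/2) - 1
Product: (1 + 0.0988) * (1 + -0.1369) = 1.0988 * 0.8631 = 0.948374
Square root: 0.948374^0.5 = 0.973845
Geometric mean = 0.973845 - 1 = -0.026155
As percentage: -2.62%

-2.62%


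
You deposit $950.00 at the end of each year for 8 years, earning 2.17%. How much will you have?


Formula: FV = PMT * ((1+r)^n - 1) / r
Growth factor: (1 + 0.0217)^8 = 1.187373
Numerator: 1.187373 - 1 = 0.187373
FV = $950.00 * 0.187373 / 0.0217 = $8,202.96

$8,202.96


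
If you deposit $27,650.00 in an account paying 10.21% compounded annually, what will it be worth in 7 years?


Formula: FV = P * (1 + r)^n
Substituting: FV = $27,650.00 * (1 + 0.1021)^7
Growth factor: (1.1021)^7 = 1.974909
FV = $27,650.00 * 1.974909 = $54,606.22

$54,606.22


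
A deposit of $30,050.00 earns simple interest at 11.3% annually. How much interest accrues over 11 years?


Formula: I = P * r * t
Substituting: I = $30,050.00 * 0.113 * 11
Step: I = $30,050.00 * 1.243
I = $37,352.15

$37,352.15


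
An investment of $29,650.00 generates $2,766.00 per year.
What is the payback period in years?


Formula: Payback = investment / annual cash flow
Substituting: Payback = $29,650.00 / $2,766.00
Payback = 10.7195 years

10.7195 years


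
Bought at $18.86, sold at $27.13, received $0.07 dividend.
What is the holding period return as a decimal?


Formula: HPR = (P1 - P0 + D) / P0
Gain: $27.13 - $18.86 + $0.07 = $8.34
HPR = $8.34 / $18.86 = 0.4422

0.4422


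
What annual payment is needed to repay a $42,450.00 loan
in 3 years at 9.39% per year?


Formula: PMT = PV * r / (1 - (1+r)^(-n))
Denominator: 1 - (1 + 0.0939)^(-3) = 0.236046
Numerator: $42,450.00 * 0.0939 = 3986.055
PMT = 3986.055 / 0.236046 = $16,886.76

$16,886.76


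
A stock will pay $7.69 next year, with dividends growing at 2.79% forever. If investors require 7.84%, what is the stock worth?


Formula: P = D1 / (r - g)
Spread: r - g = 0.0784 - 0.0279 = 0.0505
Substituting: P = $7.69 / 0.0505
P = $152.28

$152.28


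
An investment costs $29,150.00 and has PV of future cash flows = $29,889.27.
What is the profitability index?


Formula: PI = PV(cash flows) / initial investment
Substituting: PI = $29,889.27 / $29,150.00
PI = 1.0254

1.0254


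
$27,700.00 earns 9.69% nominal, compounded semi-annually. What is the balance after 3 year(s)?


Formula: FV = P * (1 + r/m)^(m*t)
Period rate: r/m = 0.0969 / 2 = 0.04845
Total periods: m*t = 2 * 3 = 6
Growth factor: (1 + 0.04845)^6 = 1.32827
FV = $27,700.00 * 1.32827 = $36,793.08

$36,793.08


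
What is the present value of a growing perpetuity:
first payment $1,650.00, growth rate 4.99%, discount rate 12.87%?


Formula: PV = C / (r - g)
Spread: r - g = 0.1287 - 0.0499 = 0.0788
Substituting: PV = $1,650.00 / 0.0788
PV = $20,939.09

$20,939.09


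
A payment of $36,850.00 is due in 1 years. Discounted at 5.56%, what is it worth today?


Formula: PV = FV / (1 + r)^n
Substituting: PV = $36,850.00 / (1 + 0.0556)^1
Discount factor: (1.0556)^1 = 1.0556
PV = $36,850.00 / 1.0556 = $34,909.06

$34,909.06


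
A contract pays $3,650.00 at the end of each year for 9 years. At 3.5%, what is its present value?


Formula: PV = PMT * (1 - (1+r)^(-n)) / r
Discount factor: (1 + 0.035)^(-9) = 0.733731
Bracket: 1 - 0.733731 = 0.266269
PV = $3,650.00 * 0.266269 / 0.035 = $27,768.06

$27,768.06


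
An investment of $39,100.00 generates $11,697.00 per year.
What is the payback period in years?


Formula: Payback = investment / annual cash flow
Substituting: Payback = $39,100.00 / $11,697.00
Payback = 3.3427 years

3.3427 years


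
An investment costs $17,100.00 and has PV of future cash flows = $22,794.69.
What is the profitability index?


Formula: PI = PV(cash flows) / initial investment
Substituting: PI = $22,794.69 / $17,100.00
PI = 1.333

1.333


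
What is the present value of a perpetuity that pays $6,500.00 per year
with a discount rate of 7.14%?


Formula: PV = C / r
Substituting: PV = $6,500.00 / 0.0714
PV = $91,036.41

$91,036.41


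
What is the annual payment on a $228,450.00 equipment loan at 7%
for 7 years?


Formula: PMT = PV * r / (1 - (1+r)^(-n))
Denominator: 1 - (1 + 0.07)^(-7) = 0.37725
Numerator: $228,450.00 * 0.07 = 15991.5
PMT = 15991.5 / 0.37725 = $42,389.63

$42,389.63


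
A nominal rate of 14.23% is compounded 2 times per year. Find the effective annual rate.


Formula: EAR = (1 + r/m)^m - 1
Period rate: r/m = 0.1423 / 2 = 0.07115
Compounding: (1 + 0.07115)^2 = 1.147362
EAR = 1.147362 - 1 = 0.147362

0.147362


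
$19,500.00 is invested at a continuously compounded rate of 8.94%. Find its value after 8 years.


Formula: FV = P * e^(r*t)
Exponent: r*t = 0.0894 * 8 = 0.7152
e^(0.7152) = 2.044596
FV = $19,500.00 * 2.044596 = $39,869.61

$39,869.61


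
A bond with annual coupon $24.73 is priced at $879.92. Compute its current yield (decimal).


Formula: Current yield = annual coupon / price
Substituting: CY = $24.73 / $879.92
CY = 0.028105

0.028105


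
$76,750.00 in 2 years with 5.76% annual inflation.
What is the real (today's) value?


Formula: Real value = nominal / (1 + inflation)^years
Price level: (1 + 0.0576)^2 = 1.118518
Real value = $76,750.00 / 1.118518 = $68,617.60

$68,617.60


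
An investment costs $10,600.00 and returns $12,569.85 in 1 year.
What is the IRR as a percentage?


Formula: IRR = C1/C0 - 1
Substituting: IRR = $12,569.85 / $10,600.00 - 1
Ratio: 1.185835 - 1 = 0.185835
IRR = 18.5835%

18.5835%


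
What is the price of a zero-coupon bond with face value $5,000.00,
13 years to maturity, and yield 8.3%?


Formula: Price = FV / (1 + r)^n
Substituting: Price = $5,000.00 / (1 + 0.083)^13
Discount factor: (1.083)^13 = 2.819486
Price = $5,000.00 / 2.819486 = $1,773.37

$1,773.37


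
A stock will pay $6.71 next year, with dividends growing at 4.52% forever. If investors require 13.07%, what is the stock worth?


Formula: P = D1 / (r - g)
Spread: r - g = 0.1307 - 0.0452 = 0.0855
Substituting: P = $6.71 / 0.0855
P = $78.48

$78.48


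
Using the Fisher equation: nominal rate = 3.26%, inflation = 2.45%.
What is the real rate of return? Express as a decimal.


Formula: (1 + r_real) = (1 + r_nom) / (1 + inflation)
Substituting: (1 + r_real) = 1.0326 / 1.0245
(1 + r_real) = 1.007906
r_real = 1.007906 - 1 = 0.007906

0.007906


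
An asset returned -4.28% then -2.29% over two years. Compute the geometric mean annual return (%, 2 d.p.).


Formula: Geometric mean = ((1+r1)*(1+r2))^(1/2) - 1
Product: (1 + -0.0428) * (1 + -0.0229) = 0.9572 * 0.9771 = 0.93528
Square root: 0.93528^0.5 = 0.967099
Geometric mean = 0.967099 - 1 = -0.032901
As percentage: -3.29%

-3.29%


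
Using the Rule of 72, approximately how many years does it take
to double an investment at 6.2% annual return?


Formula: Years ≈ 72 / r
Substituting: Years ≈ 72 / 6.2
Years ≈ 11.6

11.6 years


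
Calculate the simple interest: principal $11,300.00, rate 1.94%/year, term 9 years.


Formula: I = P * r * t
Substituting: I = $11,300.00 * 0.0194 * 9
Step: I = $11,300.00 * 0.1746
I = $1,972.98

$1,972.98


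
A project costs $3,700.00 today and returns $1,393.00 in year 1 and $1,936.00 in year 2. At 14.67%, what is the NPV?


Formula: NPV = C0 + C1/(1+r) + C2/(1+r)^2
Discount C1: $1,393.00 / (1 + 0.1467) = $1,214.79
Discount C2: $1,936.00 / (1 + 0.1467)^2 = $1,472.33
NPV = -$3,700.00 + $1,214.79 + $1,472.33 = -$1,012.88

-$1,012.88


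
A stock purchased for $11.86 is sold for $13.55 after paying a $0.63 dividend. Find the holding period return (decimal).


Formula: HPR = (P1 - P0 + D) / P0
Gain: $13.55 - $11.86 + $0.63 = $2.32
HPR = $2.32 / $11.86 = 0.1956

0.1956


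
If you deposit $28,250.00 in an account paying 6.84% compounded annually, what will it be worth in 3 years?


Formula: FV = P * (1 + r)^n
Substituting: FV = $28,250.00 * (1 + 0.0684)^3
Growth factor: (1.0684)^3 = 1.219556
FV = $28,250.00 * 1.219556 = $34,452.45

$34,452.45


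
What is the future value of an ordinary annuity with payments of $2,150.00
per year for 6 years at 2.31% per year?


Formula: FV = PMT * ((1+r)^n - 1) / r
Growth factor: (1 + 0.0231)^6 = 1.146855
Numerator: 1.146855 - 1 = 0.146855
FV = $2,150.00 * 0.146855 / 0.0231 = $13,668.32

$13,668.32


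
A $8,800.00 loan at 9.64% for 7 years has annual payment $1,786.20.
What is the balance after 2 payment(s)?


Formula: Balance = PV*(1+r)^k - PMT*((1+r)^k - 1)/r
Growth: (1 + 0.0964)^2 = 1.202093
Accumulated factor: ((1+r)^k - 1)/r = 2.0964
Balance = $8,800.00 * 1.202093 - $1,786.20 * 2.0964
Balance = $6,833.83

$6,833.83


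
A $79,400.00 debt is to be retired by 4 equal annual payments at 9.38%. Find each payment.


Formula: PMT = PV * r / (1 - (1+r)^(-n))
Denominator: 1 - (1 + 0.0938)^(-4) = 0.301368
Numerator: $79,400.00 * 0.0938 = 7447.72
PMT = 7447.72 / 0.301368 = $24,713.02

$24,713.02


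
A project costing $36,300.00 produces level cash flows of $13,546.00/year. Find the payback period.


Formula: Payback = investment / annual cash flow
Substituting: Payback = $36,300.00 / $13,546.00
Payback = 2.6798 years

2.6798 years


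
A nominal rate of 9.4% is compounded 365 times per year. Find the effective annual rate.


Formula: EAR = (1 + r/m)^m - 1
Period rate: r/m = 0.094 / 365 = 0.000258
Compounding: (1 + 0.000258)^365 = 1.098546
EAR = 1.098546 - 1 = 0.098546

0.098546


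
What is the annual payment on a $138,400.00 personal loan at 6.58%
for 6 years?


Formula: PMT = PV * r / (1 - (1+r)^(-n))
Denominator: 1 - (1 + 0.0658)^(-6) = 0.317747
Numerator: $138,400.00 * 0.0658 = 9106.72
PMT = 9106.72 / 0.317747 = $28,660.32

$28,660.32


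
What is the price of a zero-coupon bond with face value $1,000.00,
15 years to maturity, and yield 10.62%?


Formula: Price = FV / (1 + r)^n
Substituting: Price = $1,000.00 / (1 + 0.1062)^15
Discount factor: (1.1062)^15 = 4.544696
Price = $1,000.00 / 4.544696 = $220.04

$220.04


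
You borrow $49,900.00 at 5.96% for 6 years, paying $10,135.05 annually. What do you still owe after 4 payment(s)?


Formula: Balance = PV*(1+r)^k - PMT*((1+r)^k - 1)/r
Growth: (1 + 0.0596)^4 = 1.260572
Accumulated factor: ((1+r)^k - 1)/r = 4.37202
Balance = $49,900.00 * 1.260572 - $10,135.05 * 4.37202
Balance = $18,591.92

$18,591.92


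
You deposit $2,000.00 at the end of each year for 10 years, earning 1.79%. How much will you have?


Formula: FV = PMT * ((1+r)^n - 1) / r
Growth factor: (1 + 0.0179)^10 = 1.194129
Numerator: 1.194129 - 1 = 0.194129
FV = $2,000.00 * 0.194129 / 0.0179 = $21,690.36

$21,690.36


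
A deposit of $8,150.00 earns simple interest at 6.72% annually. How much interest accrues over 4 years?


Formula: I = P * r * t
Substituting: I = $8,150.00 * 0.0672 * 4
Step: I = $8,150.00 * 0.2688
I = $2,190.72

$2,190.72


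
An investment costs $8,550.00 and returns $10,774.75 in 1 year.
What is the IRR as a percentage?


Formula: IRR = C1/C0 - 1
Substituting: IRR = $10,774.75 / $8,550.00 - 1
Ratio: 1.260205 - 1 = 0.260205
IRR = 26.0205%

26.0205%


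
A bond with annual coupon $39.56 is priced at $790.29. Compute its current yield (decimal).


Formula: Current yield = annual coupon / price
Substituting: CY = $39.56 / $790.29
CY = 0.050058

0.050058


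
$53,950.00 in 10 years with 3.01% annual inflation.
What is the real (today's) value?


Formula: Real value = nominal / (1 + inflation)^years
Price level: (1 + 0.0301)^10 = 1.345222
Real value = $53,950.00 / 1.345222 = $40,104.91

$40,104.91


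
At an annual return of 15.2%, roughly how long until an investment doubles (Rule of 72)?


Formula: Years ≈ 72 / r
Substituting: Years ≈ 72 / 15.2
Years ≈ 4.7

4.7 years


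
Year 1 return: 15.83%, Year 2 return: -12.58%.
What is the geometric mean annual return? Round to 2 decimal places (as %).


Formula: Geometric mean = ((1+r1)*(1+r2))^(1/2) - 1
Product: (1 + 0.1583) * (1 + -0.1258) = 1.1583 * 0.8742 = 1.012586
Square root: 1.012586^0.5 = 1.006273
Geometric mean = 1.006273 - 1 = 0.006273
As percentage: 0.63%

0.63%


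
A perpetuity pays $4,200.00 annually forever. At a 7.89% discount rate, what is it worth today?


Formula: PV = C / r
Substituting: PV = $4,200.00 / 0.0789
PV = $53,231.94

$53,231.94


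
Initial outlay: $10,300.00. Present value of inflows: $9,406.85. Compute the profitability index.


Formula: PI = PV(cash flows) / initial investment
Substituting: PI = $9,406.85 / $10,300.00
PI = 0.9133

0.9133


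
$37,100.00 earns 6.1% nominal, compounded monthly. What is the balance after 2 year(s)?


Formula: FV = P * (1 + r/m)^(m*t)
Period rate: r/m = 0.061 / 12 = 0.005083
Total periods: m*t = 12 * 2 = 24
Growth factor: (1 + 0.005083)^24 = 1.129405
FV = $37,100.00 * 1.129405 = $41,900.93

$41,900.93


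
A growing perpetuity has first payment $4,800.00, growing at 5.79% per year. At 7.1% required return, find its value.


Formula: PV = C / (r - g)
Spread: r - g = 0.071 - 0.0579 = 0.0131
Substituting: PV = $4,800.00 / 0.0131
PV = $366,412.21

$366,412.21


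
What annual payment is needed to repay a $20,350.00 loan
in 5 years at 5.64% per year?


Formula: PMT = PV * r / (1 - (1+r)^(-n))
Denominator: 1 - (1 + 0.0564)^(-5) = 0.239922
Numerator: $20,350.00 * 0.0564 = 1147.74
PMT = 1147.74 / 0.239922 = $4,783.80

$4,783.80


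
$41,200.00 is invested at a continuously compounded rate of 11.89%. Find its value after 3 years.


Formula: FV = P * e^(r*t)
Exponent: r*t = 0.1189 * 3 = 0.3567
e^(0.3567) = 1.428607
FV = $41,200.00 * 1.428607 = $58,858.62

$58,858.62


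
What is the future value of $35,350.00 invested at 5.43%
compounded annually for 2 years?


Formula: FV = P * (1 + r)^n
Substituting: FV = $35,350.00 * (1 + 0.0543)^2
Growth factor: (1.0543)^2 = 1.111548
FV = $35,350.00 * 1.111548 = $39,293.24

$39,293.24


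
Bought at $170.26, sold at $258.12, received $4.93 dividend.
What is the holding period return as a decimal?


Formula: HPR = (P1 - P0 + D) / P0
Gain: $258.12 - $170.26 + $4.93 = $92.79
HPR = $92.79 / $170.26 = 0.545

0.545


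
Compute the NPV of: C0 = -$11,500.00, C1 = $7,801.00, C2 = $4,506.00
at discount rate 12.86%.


Formula: NPV = C0 + C1/(1+r) + C2/(1+r)^2
Discount C1: $7,801.00 / (1 + 0.1286) = $6,912.10
Discount C2: $4,506.00 / (1 + 0.1286)^2 = $3,537.62
NPV = -$11,500.00 + $6,912.10 + $3,537.62 = -$1,050.28

-$1,050.28


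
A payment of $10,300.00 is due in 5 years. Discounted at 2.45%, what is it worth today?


Formula: PV = FV / (1 + r)^n
Substituting: PV = $10,300.00 / (1 + 0.0245)^5
Discount factor: (1.0245)^5 = 1.128651
PV = $10,300.00 / 1.128651 = $9,125.94

$9,125.94


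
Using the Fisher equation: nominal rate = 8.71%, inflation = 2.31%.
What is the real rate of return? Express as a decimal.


Formula: (1 + r_real) = (1 + r_nom) / (1 + inflation)
Substituting: (1 + r_real) = 1.0871 / 1.0231
(1 + r_real) = 1.062555
r_real = 1.062555 - 1 = 0.062555

0.062555


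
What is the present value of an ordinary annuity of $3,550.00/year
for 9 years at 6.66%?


Formula: PV = PMT * (1 - (1+r)^(-n)) / r
Discount factor: (1 + 0.0666)^(-9) = 0.559739
Bracket: 1 - 0.559739 = 0.440261
PV = $3,550.00 * 0.440261 / 0.0666 = $23,467.35

$23,467.35


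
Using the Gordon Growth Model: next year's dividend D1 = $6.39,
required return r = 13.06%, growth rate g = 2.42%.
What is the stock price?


Formula: P = D1 / (r - g)
Spread: r - g = 0.1306 - 0.0242 = 0.1064
Substituting: P = $6.39 / 0.1064
P = $60.06

$60.06


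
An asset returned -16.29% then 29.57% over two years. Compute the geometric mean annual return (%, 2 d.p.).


Formula: Geometric mean = ((1+r1)*(1+r2))^(1/2) - 1
Product: (1 + -0.1629) * (1 + 0.2957) = 0.8371 * 1.2957 = 1.08463
Square root: 1.08463^0.5 = 1.041456
Geometric mean = 1.041456 - 1 = 0.041456
As percentage: 4.15%

4.15%


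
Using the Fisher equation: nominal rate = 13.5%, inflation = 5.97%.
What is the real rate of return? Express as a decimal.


Formula: (1 + r_real) = (1 + r_nom) / (1 + inflation)
Substituting: (1 + r_real) = 1.135 / 1.0597
(1 + r_real) = 1.071058
r_real = 1.071058 - 1 = 0.071058

0.071058


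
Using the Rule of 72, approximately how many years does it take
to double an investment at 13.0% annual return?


Formula: Years ≈ 72 / r
Substituting: Years ≈ 72 / 13.0
Years ≈ 5.5

5.5 years


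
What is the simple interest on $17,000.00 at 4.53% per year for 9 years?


Formula: I = P * r * t
Substituting: I = $17,000.00 * 0.0453 * 9
Step: I = $17,000.00 * 0.4077
I = $6,930.90

$6,930.90


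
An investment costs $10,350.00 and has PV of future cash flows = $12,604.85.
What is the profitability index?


Formula: PI = PV(cash flows) / initial investment
Substituting: PI = $12,604.85 / $10,350.00
PI = 1.2179

1.2179


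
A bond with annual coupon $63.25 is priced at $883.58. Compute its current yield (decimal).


Formula: Current yield = annual coupon / price
Substituting: CY = $63.25 / $883.58
CY = 0.071584

0.071584


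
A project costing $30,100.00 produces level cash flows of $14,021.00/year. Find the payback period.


Formula: Payback = investment / annual cash flow
Substituting: Payback = $30,100.00 / $14,021.00
Payback = 2.1468 years

2.1468 years


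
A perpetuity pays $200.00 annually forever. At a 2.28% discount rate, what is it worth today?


Formula: PV = C / r
Substituting: PV = $200.00 / 0.0228
PV = $8,771.93

$8,771.93


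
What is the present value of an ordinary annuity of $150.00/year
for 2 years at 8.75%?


Formula: PV = PMT * (1 - (1+r)^(-n)) / r
Discount factor: (1 + 0.0875)^(-2) = 0.845554
Bracket: 1 - 0.845554 = 0.154446
PV = $150.00 * 0.154446 / 0.0875 = $264.76

$264.76


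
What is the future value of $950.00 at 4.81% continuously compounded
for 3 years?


Formula: FV = P * e^(r*t)
Exponent: r*t = 0.0481 * 3 = 0.1443
e^(0.1443) = 1.155231
FV = $950.00 * 1.155231 = $1,097.47

$1,097.47


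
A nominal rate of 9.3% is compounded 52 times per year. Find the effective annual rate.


Formula: EAR = (1 + r/m)^m - 1
Period rate: r/m = 0.093 / 52 = 0.001788
Compounding: (1 + 0.001788)^52 = 1.097371
EAR = 1.097371 - 1 = 0.097371

0.097371


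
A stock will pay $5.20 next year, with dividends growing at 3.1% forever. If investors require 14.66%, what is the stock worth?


Formula: P = D1 / (r - g)
Spread: r - g = 0.1466 - 0.031 = 0.1156
Substituting: P = $5.20 / 0.1156
P = $44.98

$44.98


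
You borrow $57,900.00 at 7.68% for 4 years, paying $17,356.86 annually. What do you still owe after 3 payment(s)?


Formula: Balance = PV*(1+r)^k - PMT*((1+r)^k - 1)/r
Growth: (1 + 0.0768)^3 = 1.248548
Accumulated factor: ((1+r)^k - 1)/r = 3.236298
Balance = $57,900.00 * 1.248548 - $17,356.86 * 3.236298
Balance = $16,118.94

$16,118.94


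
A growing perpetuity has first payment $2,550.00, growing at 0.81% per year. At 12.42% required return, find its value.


Formula: PV = C / (r - g)
Spread: r - g = 0.1242 - 0.0081 = 0.1161
Substituting: PV = $2,550.00 / 0.1161
PV = $21,963.82

$21,963.82


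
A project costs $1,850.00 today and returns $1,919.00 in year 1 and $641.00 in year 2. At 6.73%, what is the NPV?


Formula: NPV = C0 + C1/(1+r) + C2/(1+r)^2
Discount C1: $1,919.00 / (1 + 0.0673) = $1,797.99
Discount C2: $641.00 / (1 + 0.0673)^2 = $562.71
NPV = -$1,850.00 + $1,797.99 + $562.71 = $510.71

$510.71


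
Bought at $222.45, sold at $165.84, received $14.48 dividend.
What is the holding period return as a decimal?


Formula: HPR = (P1 - P0 + D) / P0
Gain: $165.84 - $222.45 + $14.48 = -$42.13
HPR = -$42.13 / $222.45 = -0.1894

-0.1894


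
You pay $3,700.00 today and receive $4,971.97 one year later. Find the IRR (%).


Formula: IRR = C1/C0 - 1
Substituting: IRR = $4,971.97 / $3,700.00 - 1
Ratio: 1.343776 - 1 = 0.343776
IRR = 34.3776%

34.3776%


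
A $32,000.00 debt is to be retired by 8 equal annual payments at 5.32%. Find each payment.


Formula: PMT = PV * r / (1 - (1+r)^(-n))
Denominator: 1 - (1 + 0.0532)^(-8) = 0.339439
Numerator: $32,000.00 * 0.0532 = 1702.4
PMT = 1702.4 / 0.339439 = $5,015.34

$5,015.34


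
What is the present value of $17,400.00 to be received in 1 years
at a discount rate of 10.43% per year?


Formula: PV = FV / (1 + r)^n
Substituting: PV = $17,400.00 / (1 + 0.1043)^1
Discount factor: (1.1043)^1 = 1.1043
PV = $17,400.00 / 1.1043 = $15,756.59

$15,756.59


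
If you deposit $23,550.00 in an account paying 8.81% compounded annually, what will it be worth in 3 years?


Formula: FV = P * (1 + r)^n
Substituting: FV = $23,550.00 * (1 + 0.0881)^3
Growth factor: (1.0881)^3 = 1.288269
FV = $23,550.00 * 1.288269 = $30,338.73

$30,338.73


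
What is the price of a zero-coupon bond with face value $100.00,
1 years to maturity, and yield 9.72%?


Formula: Price = FV / (1 + r)^n
Substituting: Price = $100.00 / (1 + 0.0972)^1
Discount factor: (1.0972)^1 = 1.0972
Price = $100.00 / 1.0972 = $91.14

$91.14


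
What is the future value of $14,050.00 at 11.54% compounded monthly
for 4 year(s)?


Formula: FV = P * (1 + r/m)^(m*t)
Period rate: r/m = 0.1154 / 12 = 0.009617
Total periods: m*t = 12 * 4 = 48
Growth factor: (1 + 0.009617)^48 = 1.583115
FV = $14,050.00 * 1.583115 = $22,242.77

$22,242.77


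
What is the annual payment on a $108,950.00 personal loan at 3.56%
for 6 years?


Formula: PMT = PV * r / (1 - (1+r)^(-n))
Denominator: 1 - (1 + 0.0356)^(-6) = 0.189323
Numerator: $108,950.00 * 0.0356 = 3878.62
PMT = 3878.62 / 0.189323 = $20,486.77

$20,486.77


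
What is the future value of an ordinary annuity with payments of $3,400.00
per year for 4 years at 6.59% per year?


Formula: FV = PMT * ((1+r)^n - 1) / r
Growth factor: (1 + 0.0659)^4 = 1.29082
Numerator: 1.29082 - 1 = 0.29082
FV = $3,400.00 * 0.29082 / 0.0659 = $15,004.40

$15,004.40


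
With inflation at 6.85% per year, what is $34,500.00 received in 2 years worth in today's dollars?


Formula: Real value = nominal / (1 + inflation)^years
Price level: (1 + 0.0685)^2 = 1.141692
Real value = $34,500.00 / 1.141692 = $30,218.30

$30,218.30


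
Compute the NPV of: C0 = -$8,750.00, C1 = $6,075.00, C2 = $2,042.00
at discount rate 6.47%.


Formula: NPV = C0 + C1/(1+r) + C2/(1+r)^2
Discount C1: $6,075.00 / (1 + 0.0647) = $5,705.83
Discount C2: $2,042.00 / (1 + 0.0647)^2 = $1,801.36
NPV = -$8,750.00 + $5,705.83 + $1,801.36 = -$1,242.80

-$1,242.80
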